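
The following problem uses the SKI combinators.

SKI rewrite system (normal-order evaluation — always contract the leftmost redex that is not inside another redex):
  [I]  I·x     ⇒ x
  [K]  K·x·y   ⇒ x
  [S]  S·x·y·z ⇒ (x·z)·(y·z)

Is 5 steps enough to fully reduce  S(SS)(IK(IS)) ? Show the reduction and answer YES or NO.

  start: S(SS)(IK(IS))
  →1  S(SS)(K(IS))
  →2  S(SS)(KS)

Answer: YES — reaches normal form S(SS)(KS) in 2 ≤ 5 steps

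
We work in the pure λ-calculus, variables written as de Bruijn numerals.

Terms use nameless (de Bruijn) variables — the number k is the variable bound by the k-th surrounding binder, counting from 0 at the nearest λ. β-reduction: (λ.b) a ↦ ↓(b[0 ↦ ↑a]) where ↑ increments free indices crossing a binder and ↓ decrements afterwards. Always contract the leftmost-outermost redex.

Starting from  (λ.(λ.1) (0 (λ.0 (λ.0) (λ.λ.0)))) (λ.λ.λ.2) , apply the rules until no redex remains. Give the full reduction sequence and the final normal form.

Answer: normal form = λ.λ.λ.2  (in 2 steps)

Working:
  start: (λ.(λ.1) (0 (λ.0 (λ.0) (λ.λ.0)))) (λ.λ.λ.2)
  [1] (λ.λ.λ.λ.2) ((λ.λ.λ.2) (λ.0 (λ.0) (λ.λ.0)))
  [2] λ.λ.λ.2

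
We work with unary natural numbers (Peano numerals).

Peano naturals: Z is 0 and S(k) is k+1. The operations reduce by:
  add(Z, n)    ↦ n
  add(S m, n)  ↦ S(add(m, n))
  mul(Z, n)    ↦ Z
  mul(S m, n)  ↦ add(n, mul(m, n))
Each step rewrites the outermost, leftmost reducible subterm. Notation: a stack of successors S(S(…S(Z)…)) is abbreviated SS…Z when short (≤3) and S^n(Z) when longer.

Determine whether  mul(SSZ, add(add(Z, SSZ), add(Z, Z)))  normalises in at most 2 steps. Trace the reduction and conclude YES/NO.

Answer: NO — after 2 steps the term is add(add(SSZ, add(Z, Z)), mul(SZ, add(add(Z, SSZ), add(Z, Z)))), not yet normal

Working:
  start: mul(SSZ, add(add(Z, SSZ), add(Z, Z)))
  [1] add(add(add(Z, SSZ), add(Z, Z)), mul(SZ, add(add(Z, SSZ), add(Z, Z))))
  [2] add(add(SSZ, add(Z, Z)), mul(SZ, add(add(Z, SSZ), add(Z, Z))))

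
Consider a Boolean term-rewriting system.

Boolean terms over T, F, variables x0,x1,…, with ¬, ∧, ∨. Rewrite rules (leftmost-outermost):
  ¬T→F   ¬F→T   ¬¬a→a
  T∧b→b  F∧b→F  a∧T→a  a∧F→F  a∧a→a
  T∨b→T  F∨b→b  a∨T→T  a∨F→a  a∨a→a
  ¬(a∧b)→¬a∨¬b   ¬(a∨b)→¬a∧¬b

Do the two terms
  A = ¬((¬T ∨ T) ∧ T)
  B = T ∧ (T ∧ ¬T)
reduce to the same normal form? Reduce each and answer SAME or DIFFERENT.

Term A:
  start: ¬((¬T ∨ T) ∧ T)
  step 1: ¬(¬T ∨ T) ∨ ¬T
  step 2: (¬¬T ∧ ¬T) ∨ ¬T
  step 3: (T ∧ ¬T) ∨ ¬T
  step 4: ¬T ∨ ¬T
  step 5: ¬T
  step 6: F

Term B:
  start: T ∧ (T ∧ ¬T)
  step 1: T ∧ ¬T
  step 2: ¬T
  step 3: F

Answer: SAME — A ⇓ F, B ⇓ F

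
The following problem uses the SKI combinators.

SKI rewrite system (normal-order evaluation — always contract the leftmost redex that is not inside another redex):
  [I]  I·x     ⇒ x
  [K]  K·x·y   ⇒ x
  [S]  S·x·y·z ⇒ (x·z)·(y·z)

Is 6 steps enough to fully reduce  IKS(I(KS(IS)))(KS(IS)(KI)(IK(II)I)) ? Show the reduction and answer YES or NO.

  start: IKS(I(KS(IS)))(KS(IS)(KI)(IK(II)I))
  →1  KS(I(KS(IS)))(KS(IS)(KI)(IK(II)I))
  →2  S(KS(IS)(KI)(IK(II)I))
  →3  S(S(KI)(IK(II)I))
  →4  S(S(KI)(K(II)I))
  →5  S(S(KI)(II))
  →6  S(S(KI)I)

Answer: YES — reaches normal form S(S(KI)I) in 6 ≤ 6 steps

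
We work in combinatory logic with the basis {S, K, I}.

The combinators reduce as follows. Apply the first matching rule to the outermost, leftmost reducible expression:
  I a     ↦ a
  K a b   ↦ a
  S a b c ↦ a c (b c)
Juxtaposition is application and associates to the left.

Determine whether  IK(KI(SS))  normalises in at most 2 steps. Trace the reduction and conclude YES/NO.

  start: IK(KI(SS))
  [1] K(KI(SS))
  [2] KI

Answer: YES — reaches normal form KI in 2 ≤ 2 steps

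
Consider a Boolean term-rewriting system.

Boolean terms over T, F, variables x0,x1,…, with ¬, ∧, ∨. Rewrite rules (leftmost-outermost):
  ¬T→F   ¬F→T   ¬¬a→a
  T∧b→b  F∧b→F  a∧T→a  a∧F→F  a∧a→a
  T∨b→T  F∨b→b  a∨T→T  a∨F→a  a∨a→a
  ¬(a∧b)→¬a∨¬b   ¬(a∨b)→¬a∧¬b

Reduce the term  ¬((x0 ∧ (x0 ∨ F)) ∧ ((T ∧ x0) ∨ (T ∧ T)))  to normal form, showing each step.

Answer: normal form = ¬x0  (in 15 steps)

Working:
  start: ¬((x0 ∧ (x0 ∨ F)) ∧ ((T ∧ x0) ∨ (T ∧ T)))
  →1  ¬(x0 ∧ (x0 ∨ F)) ∨ ¬((T ∧ x0) ∨ (T ∧ T))
  →2  (¬x0 ∨ ¬(x0 ∨ F)) ∨ ¬((T ∧ x0) ∨ (T ∧ T))
  →3  (¬x0 ∨ (¬x0 ∧ ¬F)) ∨ ¬((T ∧ x0) ∨ (T ∧ T))
  →4  (¬x0 ∨ (¬x0 ∧ T)) ∨ ¬((T ∧ x0) ∨ (T ∧ T))
  →5  (¬x0 ∨ ¬x0) ∨ ¬((T ∧ x0) ∨ (T ∧ T))
  →6  ¬x0 ∨ ¬((T ∧ x0) ∨ (T ∧ T))
  →7  ¬x0 ∨ (¬(T ∧ x0) ∧ ¬(T ∧ T))
  →8  ¬x0 ∨ ((¬T ∨ ¬x0) ∧ ¬(T ∧ T))
  →9  ¬x0 ∨ ((F ∨ ¬x0) ∧ ¬(T ∧ T))
  →10  ¬x0 ∨ (¬x0 ∧ ¬(T ∧ T))
  →11  ¬x0 ∨ (¬x0 ∧ (¬T ∨ ¬T))
  →12  ¬x0 ∨ (¬x0 ∧ ¬T)
  →13  ¬x0 ∨ (¬x0 ∧ F)
  →14  ¬x0 ∨ F
  →15  ¬x0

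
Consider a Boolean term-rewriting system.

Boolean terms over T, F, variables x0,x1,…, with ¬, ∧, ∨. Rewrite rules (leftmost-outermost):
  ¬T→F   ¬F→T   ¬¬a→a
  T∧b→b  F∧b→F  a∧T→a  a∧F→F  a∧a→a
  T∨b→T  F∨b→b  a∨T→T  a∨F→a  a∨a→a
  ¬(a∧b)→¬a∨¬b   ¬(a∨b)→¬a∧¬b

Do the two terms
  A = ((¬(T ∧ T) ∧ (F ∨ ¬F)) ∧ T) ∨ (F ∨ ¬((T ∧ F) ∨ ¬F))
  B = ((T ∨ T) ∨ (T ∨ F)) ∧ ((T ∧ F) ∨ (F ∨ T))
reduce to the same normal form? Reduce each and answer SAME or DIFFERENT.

Term A:
  start: ((¬(T ∧ T) ∧ (F ∨ ¬F)) ∧ T) ∨ (F ∨ ¬((T ∧ F) ∨ ¬F))
  →1  (¬(T ∧ T) ∧ (F ∨ ¬F)) ∨ (F ∨ ¬((T ∧ F) ∨ ¬F))
  →2  ((¬T ∨ ¬T) ∧ (F ∨ ¬F)) ∨ (F ∨ ¬((T ∧ F) ∨ ¬F))
  →3  (¬T ∧ (F ∨ ¬F)) ∨ (F ∨ ¬((T ∧ F) ∨ ¬F))
  →4  (F ∧ (F ∨ ¬F)) ∨ (F ∨ ¬((T ∧ F) ∨ ¬F))
  →5  F ∨ (F ∨ ¬((T ∧ F) ∨ ¬F))
  →6  F ∨ ¬((T ∧ F) ∨ ¬F)
  →7  ¬((T ∧ F) ∨ ¬F)
  →8  ¬(T ∧ F) ∧ ¬¬F
  →9  (¬T ∨ ¬F) ∧ ¬¬F
  →10  (F ∨ ¬F) ∧ ¬¬F
  →11  ¬F ∧ ¬¬F
  →12  T ∧ ¬¬F
  →13  ¬¬F
  →14  F

Term B:
  start: ((T ∨ T) ∨ (T ∨ F)) ∧ ((T ∧ F) ∨ (F ∨ T))
  →1  (T ∨ (T ∨ F)) ∧ ((T ∧ F) ∨ (F ∨ T))
  →2  T ∧ ((T ∧ F) ∨ (F ∨ T))
  →3  (T ∧ F) ∨ (F ∨ T)
  →4  F ∨ (F ∨ T)
  →5  F ∨ T
  →6  T

Answer: DIFFERENT — A ⇓ F, B ⇓ T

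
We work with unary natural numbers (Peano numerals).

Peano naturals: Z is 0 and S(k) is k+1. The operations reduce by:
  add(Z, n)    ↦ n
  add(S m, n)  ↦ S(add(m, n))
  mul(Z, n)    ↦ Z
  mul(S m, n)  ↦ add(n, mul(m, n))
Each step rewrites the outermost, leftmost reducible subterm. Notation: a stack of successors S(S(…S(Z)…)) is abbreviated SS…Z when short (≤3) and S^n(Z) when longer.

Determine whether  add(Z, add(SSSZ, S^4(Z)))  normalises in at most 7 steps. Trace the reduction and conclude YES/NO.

  start: add(Z, add(SSSZ, S^4(Z)))
  →1  add(SSSZ, S^4(Z))
  →2  S(add(SSZ, S^4(Z)))
  →3  S(S(add(SZ, S^4(Z))))
  →4  S(S(S(add(Z, S^4(Z)))))
  →5  S^7(Z)

Answer: YES — reaches normal form S^7(Z) in 5 ≤ 7 steps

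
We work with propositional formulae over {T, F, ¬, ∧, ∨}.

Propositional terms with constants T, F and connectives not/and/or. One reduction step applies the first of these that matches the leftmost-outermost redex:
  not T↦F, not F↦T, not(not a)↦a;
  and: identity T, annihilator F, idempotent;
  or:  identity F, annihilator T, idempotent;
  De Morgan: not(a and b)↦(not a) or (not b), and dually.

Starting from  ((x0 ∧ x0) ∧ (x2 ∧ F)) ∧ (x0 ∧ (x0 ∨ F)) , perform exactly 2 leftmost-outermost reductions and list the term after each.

Answer: after 2 steps: (x0 ∧ F) ∧ (x0 ∧ (x0 ∨ F))

Working:
  start: ((x0 ∧ x0) ∧ (x2 ∧ F)) ∧ (x0 ∧ (x0 ∨ F))
  [1] (x0 ∧ (x2 ∧ F)) ∧ (x0 ∧ (x0 ∨ F))
  [2] (x0 ∧ F) ∧ (x0 ∧ (x0 ∨ F))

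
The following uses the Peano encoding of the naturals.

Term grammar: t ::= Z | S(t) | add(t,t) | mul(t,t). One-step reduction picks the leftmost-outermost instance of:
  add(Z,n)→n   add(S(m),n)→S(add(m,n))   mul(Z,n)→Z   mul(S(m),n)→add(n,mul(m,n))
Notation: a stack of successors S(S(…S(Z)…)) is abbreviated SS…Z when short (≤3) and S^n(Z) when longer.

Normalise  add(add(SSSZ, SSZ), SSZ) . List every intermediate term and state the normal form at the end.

Answer: normal form = S^7(Z)  (in 10 steps)

Working:
  start: add(add(SSSZ, SSZ), SSZ)
  step 1: add(S(add(SSZ, SSZ)), SSZ)
  step 2: S(add(add(SSZ, SSZ), SSZ))
  step 3: S(add(S(add(SZ, SSZ)), SSZ))
  step 4: S(S(add(add(SZ, SSZ), SSZ)))
  step 5: S(S(add(S(add(Z, SSZ)), SSZ)))
  step 6: S(S(S(add(add(Z, SSZ), SSZ))))
  step 7: S(S(S(add(SSZ, SSZ))))
  step 8: S(S(S(S(add(SZ, SSZ)))))
  step 9: S(S(S(S(S(add(Z, SSZ))))))
  step 10: S^7(Z)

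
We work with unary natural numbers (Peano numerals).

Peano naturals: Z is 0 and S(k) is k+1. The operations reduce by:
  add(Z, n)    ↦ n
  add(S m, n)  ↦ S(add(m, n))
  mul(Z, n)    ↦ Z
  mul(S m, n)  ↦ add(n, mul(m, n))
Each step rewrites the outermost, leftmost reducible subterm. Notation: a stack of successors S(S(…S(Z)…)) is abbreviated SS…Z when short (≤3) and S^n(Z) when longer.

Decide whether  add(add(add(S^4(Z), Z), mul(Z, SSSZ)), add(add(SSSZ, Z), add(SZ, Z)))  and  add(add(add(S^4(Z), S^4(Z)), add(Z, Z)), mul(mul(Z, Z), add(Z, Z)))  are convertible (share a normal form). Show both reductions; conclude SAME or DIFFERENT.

Answer: SAME — A ⇓ S^8(Z), B ⇓ S^8(Z)

Derivation:
Term A:
  start: add(add(add(S^4(Z), Z), mul(Z, SSSZ)), add(add(SSSZ, Z), add(SZ, Z)))
  →1  add(add(S(add(SSSZ, Z)), mul(Z, SSSZ)), add(add(SSSZ, Z), add(SZ, Z)))
  →2  add(S(add(add(SSSZ, Z), mul(Z, SSSZ))), add(add(SSSZ, Z), add(SZ, Z)))
  →3  S(add(add(add(SSSZ, Z), mul(Z, SSSZ)), add(add(SSSZ, Z), add(SZ, Z))))
  →4  S(add(add(S(add(SSZ, Z)), mul(Z, SSSZ)), add(add(SSSZ, Z), add(SZ, Z))))
  →5  S(add(S(add(add(SSZ, Z), mul(Z, SSSZ))), add(add(SSSZ, Z), add(SZ, Z))))
  →6  S(S(add(add(add(SSZ, Z), mul(Z, SSSZ)), add(add(SSSZ, Z), add(SZ, Z)))))
  →7  S(S(add(add(S(add(SZ, Z)), mul(Z, SSSZ)), add(add(SSSZ, Z), add(SZ, Z)))))
  →8  S(S(add(S(add(add(SZ, Z), mul(Z, SSSZ))), add(add(SSSZ, Z), add(SZ, Z)))))
  →9  S(S(S(add(add(add(SZ, Z), mul(Z, SSSZ)), add(add(SSSZ, Z), add(SZ, Z))))))
  →10  S(S(S(add(add(S(add(Z, Z)), mul(Z, SSSZ)), add(add(SSSZ, Z), add(SZ, Z))))))
  →11  S(S(S(add(S(add(add(Z, Z), mul(Z, SSSZ))), add(add(SSSZ, Z), add(SZ, Z))))))
  →12  S(S(S(S(add(add(add(Z, Z), mul(Z, SSSZ)), add(add(SSSZ, Z), add(SZ, Z)))))))
  →13  S(S(S(S(add(add(Z, mul(Z, SSSZ)), add(add(SSSZ, Z), add(SZ, Z)))))))
  →14  S(S(S(S(add(mul(Z, SSSZ), add(add(SSSZ, Z), add(SZ, Z)))))))
  →15  S(S(S(S(add(Z, add(add(SSSZ, Z), add(SZ, Z)))))))
  →16  S(S(S(S(add(add(SSSZ, Z), add(SZ, Z))))))
  →17  S(S(S(S(add(S(add(SSZ, Z)), add(SZ, Z))))))
  →18  S(S(S(S(S(add(add(SSZ, Z), add(SZ, Z)))))))
  →19  S(S(S(S(S(add(S(add(SZ, Z)), add(SZ, Z)))))))
  →20  S(S(S(S(S(S(add(add(SZ, Z), add(SZ, Z))))))))
  →21  S(S(S(S(S(S(add(S(add(Z, Z)), add(SZ, Z))))))))
  →22  S(S(S(S(S(S(S(add(add(Z, Z), add(SZ, Z)))))))))
  →23  S(S(S(S(S(S(S(add(Z, add(SZ, Z)))))))))
  →24  S(S(S(S(S(S(S(add(SZ, Z))))))))
  →25  S(S(S(S(S(S(S(S(add(Z, Z)))))))))
  →26  S^8(Z)

Term B:
  start: add(add(add(S^4(Z), S^4(Z)), add(Z, Z)), mul(mul(Z, Z), add(Z, Z)))
  →1  add(add(S(add(SSSZ, S^4(Z))), add(Z, Z)), mul(mul(Z, Z), add(Z, Z)))
  →2  add(S(add(add(SSSZ, S^4(Z)), add(Z, Z))), mul(mul(Z, Z), add(Z, Z)))
  →3  S(add(add(add(SSSZ, S^4(Z)), add(Z, Z)), mul(mul(Z, Z), add(Z, Z))))
  →4  S(add(add(S(add(SSZ, S^4(Z))), add(Z, Z)), mul(mul(Z, Z), add(Z, Z))))
  →5  S(add(S(add(add(SSZ, S^4(Z)), add(Z, Z))), mul(mul(Z, Z), add(Z, Z))))
  →6  S(S(add(add(add(SSZ, S^4(Z)), add(Z, Z)), mul(mul(Z, Z), add(Z, Z)))))
  →7  S(S(add(add(S(add(SZ, S^4(Z))), add(Z, Z)), mul(mul(Z, Z), add(Z, Z)))))
  →8  S(S(add(S(add(add(SZ, S^4(Z)), add(Z, Z))), mul(mul(Z, Z), add(Z, Z)))))
  →9  S(S(S(add(add(add(SZ, S^4(Z)), add(Z, Z)), mul(mul(Z, Z), add(Z, Z))))))
  →10  S(S(S(add(add(S(add(Z, S^4(Z))), add(Z, Z)), mul(mul(Z, Z), add(Z, Z))))))
  →11  S(S(S(add(S(add(add(Z, S^4(Z)), add(Z, Z))), mul(mul(Z, Z), add(Z, Z))))))
  →12  S(S(S(S(add(add(add(Z, S^4(Z)), add(Z, Z)), mul(mul(Z, Z), add(Z, Z)))))))
  →13  S(S(S(S(add(add(S^4(Z), add(Z, Z)), mul(mul(Z, Z), add(Z, Z)))))))
  →14  S(S(S(S(add(S(add(SSSZ, add(Z, Z))), mul(mul(Z, Z), add(Z, Z)))))))
  →15  S(S(S(S(S(add(add(SSSZ, add(Z, Z)), mul(mul(Z, Z), add(Z, Z))))))))
  →16  S(S(S(S(S(add(S(add(SSZ, add(Z, Z))), mul(mul(Z, Z), add(Z, Z))))))))
  →17  S(S(S(S(S(S(add(add(SSZ, add(Z, Z)), mul(mul(Z, Z), add(Z, Z)))))))))
  →18  S(S(S(S(S(S(add(S(add(SZ, add(Z, Z))), mul(mul(Z, Z), add(Z, Z)))))))))
  →19  S(S(S(S(S(S(S(add(add(SZ, add(Z, Z)), mul(mul(Z, Z), add(Z, Z))))))))))
  →20  S(S(S(S(S(S(S(add(S(add(Z, add(Z, Z))), mul(mul(Z, Z), add(Z, Z))))))))))
  →21  S(S(S(S(S(S(S(S(add(add(Z, add(Z, Z)), mul(mul(Z, Z), add(Z, Z)))))))))))
  →22  S(S(S(S(S(S(S(S(add(add(Z, Z), mul(mul(Z, Z), add(Z, Z)))))))))))
  →23  S(S(S(S(S(S(S(S(add(Z, mul(mul(Z, Z), add(Z, Z)))))))))))
  →24  S(S(S(S(S(S(S(S(mul(mul(Z, Z), add(Z, Z))))))))))
  →25  S(S(S(S(S(S(S(S(mul(Z, add(Z, Z))))))))))
  →26  S^8(Z)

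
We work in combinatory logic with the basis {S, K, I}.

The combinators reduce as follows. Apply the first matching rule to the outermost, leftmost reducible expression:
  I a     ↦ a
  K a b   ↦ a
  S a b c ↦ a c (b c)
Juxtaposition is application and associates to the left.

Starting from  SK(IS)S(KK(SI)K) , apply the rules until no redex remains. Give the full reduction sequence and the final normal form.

Answer: normal form = S(KK)  (in 3 steps)

Reduction:
  start: SK(IS)S(KK(SI)K)
  →1  KS(ISS)(KK(SI)K)
  →2  S(KK(SI)K)
  →3  S(KK)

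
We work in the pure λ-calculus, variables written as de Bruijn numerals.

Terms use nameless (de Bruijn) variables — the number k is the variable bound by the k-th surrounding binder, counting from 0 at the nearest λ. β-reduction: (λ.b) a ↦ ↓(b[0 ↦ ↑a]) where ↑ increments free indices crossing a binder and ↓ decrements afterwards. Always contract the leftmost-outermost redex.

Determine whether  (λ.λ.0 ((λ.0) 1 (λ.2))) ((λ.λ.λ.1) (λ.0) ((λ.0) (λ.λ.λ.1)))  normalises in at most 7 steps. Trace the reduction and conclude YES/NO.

  start: (λ.λ.0 ((λ.0) 1 (λ.2))) ((λ.λ.λ.1) (λ.0) ((λ.0) (λ.λ.λ.1)))
  →1  λ.0 ((λ.0) ((λ.λ.λ.1) (λ.0) ((λ.0) (λ.λ.λ.1))) (λ.(λ.λ.λ.1) (λ.0) ((λ.0) (λ.λ.λ.1))))
  →2  λ.0 ((λ.λ.λ.1) (λ.0) ((λ.0) (λ.λ.λ.1)) (λ.(λ.λ.λ.1) (λ.0) ((λ.0) (λ.λ.λ.1))))
  →3  λ.0 ((λ.λ.1) ((λ.0) (λ.λ.λ.1)) (λ.(λ.λ.λ.1) (λ.0) ((λ.0) (λ.λ.λ.1))))
  →4  λ.0 ((λ.(λ.0) (λ.λ.λ.1)) (λ.(λ.λ.λ.1) (λ.0) ((λ.0) (λ.λ.λ.1))))
  →5  λ.0 ((λ.0) (λ.λ.λ.1))
  →6  λ.0 (λ.λ.λ.1)

Answer: YES — reaches normal form λ.0 (λ.λ.λ.1) in 6 ≤ 7 steps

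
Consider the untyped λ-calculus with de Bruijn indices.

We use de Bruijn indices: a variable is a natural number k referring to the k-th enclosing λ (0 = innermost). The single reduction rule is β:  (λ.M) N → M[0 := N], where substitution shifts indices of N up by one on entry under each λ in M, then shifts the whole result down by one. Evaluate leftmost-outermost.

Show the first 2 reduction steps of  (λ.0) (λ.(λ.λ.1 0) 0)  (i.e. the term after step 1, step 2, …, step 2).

  start: (λ.0) (λ.(λ.λ.1 0) 0)
  →1  λ.(λ.λ.1 0) 0
  →2  λ.λ.1 0

Answer: after 2 steps: λ.λ.1 0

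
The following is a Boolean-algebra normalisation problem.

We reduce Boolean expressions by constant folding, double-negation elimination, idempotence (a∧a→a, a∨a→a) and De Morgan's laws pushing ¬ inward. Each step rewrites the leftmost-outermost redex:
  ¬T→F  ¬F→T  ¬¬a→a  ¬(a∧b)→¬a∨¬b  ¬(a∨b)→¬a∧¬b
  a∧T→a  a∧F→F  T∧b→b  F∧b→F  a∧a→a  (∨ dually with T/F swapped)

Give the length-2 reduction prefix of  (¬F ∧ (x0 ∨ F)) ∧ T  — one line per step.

Answer: after 2 steps: T ∧ (x0 ∨ F)

Reduction:
  start: (¬F ∧ (x0 ∨ F)) ∧ T
  [1] ¬F ∧ (x0 ∨ F)
  [2] T ∧ (x0 ∨ F)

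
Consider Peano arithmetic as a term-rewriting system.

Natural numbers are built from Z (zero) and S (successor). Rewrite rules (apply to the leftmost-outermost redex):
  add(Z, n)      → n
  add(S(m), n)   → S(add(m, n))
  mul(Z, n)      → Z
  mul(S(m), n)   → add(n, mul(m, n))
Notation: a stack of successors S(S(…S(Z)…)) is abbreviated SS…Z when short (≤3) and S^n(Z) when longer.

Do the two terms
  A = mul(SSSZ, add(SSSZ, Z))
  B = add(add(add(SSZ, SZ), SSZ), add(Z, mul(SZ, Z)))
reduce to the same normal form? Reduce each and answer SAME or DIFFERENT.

Answer: DIFFERENT — A ⇓ S^9(Z), B ⇓ S^5(Z)

Derivation:
Term A:
  start: mul(SSSZ, add(SSSZ, Z))
  step 1: add(add(SSSZ, Z), mul(SSZ, add(SSSZ, Z)))
  step 2: add(S(add(SSZ, Z)), mul(SSZ, add(SSSZ, Z)))
  step 3: S(add(add(SSZ, Z), mul(SSZ, add(SSSZ, Z))))
  step 4: S(add(S(add(SZ, Z)), mul(SSZ, add(SSSZ, Z))))
  step 5: S(S(add(add(SZ, Z), mul(SSZ, add(SSSZ, Z)))))
  step 6: S(S(add(S(add(Z, Z)), mul(SSZ, add(SSSZ, Z)))))
  step 7: S(S(S(add(add(Z, Z), mul(SSZ, add(SSSZ, Z))))))
  step 8: S(S(S(add(Z, mul(SSZ, add(SSSZ, Z))))))
  step 9: S(S(S(mul(SSZ, add(SSSZ, Z)))))
  step 10: S(S(S(add(add(SSSZ, Z), mul(SZ, add(SSSZ, Z))))))
  step 11: S(S(S(add(S(add(SSZ, Z)), mul(SZ, add(SSSZ, Z))))))
  step 12: S(S(S(S(add(add(SSZ, Z), mul(SZ, add(SSSZ, Z)))))))
  step 13: S(S(S(S(add(S(add(SZ, Z)), mul(SZ, add(SSSZ, Z)))))))
  step 14: S(S(S(S(S(add(add(SZ, Z), mul(SZ, add(SSSZ, Z))))))))
  step 15: S(S(S(S(S(add(S(add(Z, Z)), mul(SZ, add(SSSZ, Z))))))))
  step 16: S(S(S(S(S(S(add(add(Z, Z), mul(SZ, add(SSSZ, Z)))))))))
  step 17: S(S(S(S(S(S(add(Z, mul(SZ, add(SSSZ, Z)))))))))
  step 18: S(S(S(S(S(S(mul(SZ, add(SSSZ, Z))))))))
  step 19: S(S(S(S(S(S(add(add(SSSZ, Z), mul(Z, add(SSSZ, Z)))))))))
  step 20: S(S(S(S(S(S(add(S(add(SSZ, Z)), mul(Z, add(SSSZ, Z)))))))))
  step 21: S(S(S(S(S(S(S(add(add(SSZ, Z), mul(Z, add(SSSZ, Z))))))))))
  step 22: S(S(S(S(S(S(S(add(S(add(SZ, Z)), mul(Z, add(SSSZ, Z))))))))))
  step 23: S(S(S(S(S(S(S(S(add(add(SZ, Z), mul(Z, add(SSSZ, Z)))))))))))
  step 24: S(S(S(S(S(S(S(S(add(S(add(Z, Z)), mul(Z, add(SSSZ, Z)))))))))))
  step 25: S(S(S(S(S(S(S(S(S(add(add(Z, Z), mul(Z, add(SSSZ, Z))))))))))))
  step 26: S(S(S(S(S(S(S(S(S(add(Z, mul(Z, add(SSSZ, Z))))))))))))
  step 27: S(S(S(S(S(S(S(S(S(mul(Z, add(SSSZ, Z)))))))))))
  step 28: S^9(Z)

Term B:
  start: add(add(add(SSZ, SZ), SSZ), add(Z, mul(SZ, Z)))
  step 1: add(add(S(add(SZ, SZ)), SSZ), add(Z, mul(SZ, Z)))
  step 2: add(S(add(add(SZ, SZ), SSZ)), add(Z, mul(SZ, Z)))
  step 3: S(add(add(add(SZ, SZ), SSZ), add(Z, mul(SZ, Z))))
  step 4: S(add(add(S(add(Z, SZ)), SSZ), add(Z, mul(SZ, Z))))
  step 5: S(add(S(add(add(Z, SZ), SSZ)), add(Z, mul(SZ, Z))))
  step 6: S(S(add(add(add(Z, SZ), SSZ), add(Z, mul(SZ, Z)))))
  step 7: S(S(add(add(SZ, SSZ), add(Z, mul(SZ, Z)))))
  step 8: S(S(add(S(add(Z, SSZ)), add(Z, mul(SZ, Z)))))
  step 9: S(S(S(add(add(Z, SSZ), add(Z, mul(SZ, Z))))))
  step 10: S(S(S(add(SSZ, add(Z, mul(SZ, Z))))))
  step 11: S(S(S(S(add(SZ, add(Z, mul(SZ, Z)))))))
  step 12: S(S(S(S(S(add(Z, add(Z, mul(SZ, Z))))))))
  step 13: S(S(S(S(S(add(Z, mul(SZ, Z)))))))
  step 14: S(S(S(S(S(mul(SZ, Z))))))
  step 15: S(S(S(S(S(add(Z, mul(Z, Z)))))))
  step 16: S(S(S(S(S(mul(Z, Z))))))
  step 17: S^5(Z)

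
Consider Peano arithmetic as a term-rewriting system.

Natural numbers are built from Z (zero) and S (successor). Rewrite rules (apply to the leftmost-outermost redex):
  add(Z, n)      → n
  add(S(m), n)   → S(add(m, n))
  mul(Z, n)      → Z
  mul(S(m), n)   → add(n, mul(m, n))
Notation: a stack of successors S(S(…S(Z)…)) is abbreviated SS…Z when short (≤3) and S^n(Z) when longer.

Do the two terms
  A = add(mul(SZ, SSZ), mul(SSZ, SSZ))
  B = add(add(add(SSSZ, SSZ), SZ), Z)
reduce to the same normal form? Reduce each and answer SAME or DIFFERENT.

Term A:
  start: add(mul(SZ, SSZ), mul(SSZ, SSZ))
  [1] add(add(SSZ, mul(Z, SSZ)), mul(SSZ, SSZ))
  [2] add(S(add(SZ, mul(Z, SSZ))), mul(SSZ, SSZ))
  [3] S(add(add(SZ, mul(Z, SSZ)), mul(SSZ, SSZ)))
  [4] S(add(S(add(Z, mul(Z, SSZ))), mul(SSZ, SSZ)))
  [5] S(S(add(add(Z, mul(Z, SSZ)), mul(SSZ, SSZ))))
  [6] S(S(add(mul(Z, SSZ), mul(SSZ, SSZ))))
  [7] S(S(add(Z, mul(SSZ, SSZ))))
  [8] S(S(mul(SSZ, SSZ)))
  [9] S(S(add(SSZ, mul(SZ, SSZ))))
  [10] S(S(S(add(SZ, mul(SZ, SSZ)))))
  [11] S(S(S(S(add(Z, mul(SZ, SSZ))))))
  [12] S(S(S(S(mul(SZ, SSZ)))))
  [13] S(S(S(S(add(SSZ, mul(Z, SSZ))))))
  [14] S(S(S(S(S(add(SZ, mul(Z, SSZ)))))))
  [15] S(S(S(S(S(S(add(Z, mul(Z, SSZ))))))))
  [16] S(S(S(S(S(S(mul(Z, SSZ)))))))
  [17] S^6(Z)

Term B:
  start: add(add(add(SSSZ, SSZ), SZ), Z)
  [1] add(add(S(add(SSZ, SSZ)), SZ), Z)
  [2] add(S(add(add(SSZ, SSZ), SZ)), Z)
  [3] S(add(add(add(SSZ, SSZ), SZ), Z))
  [4] S(add(add(S(add(SZ, SSZ)), SZ), Z))
  [5] S(add(S(add(add(SZ, SSZ), SZ)), Z))
  [6] S(S(add(add(add(SZ, SSZ), SZ), Z)))
  [7] S(S(add(add(S(add(Z, SSZ)), SZ), Z)))
  [8] S(S(add(S(add(add(Z, SSZ), SZ)), Z)))
  [9] S(S(S(add(add(add(Z, SSZ), SZ), Z))))
  [10] S(S(S(add(add(SSZ, SZ), Z))))
  [11] S(S(S(add(S(add(SZ, SZ)), Z))))
  [12] S(S(S(S(add(add(SZ, SZ), Z)))))
  [13] S(S(S(S(add(S(add(Z, SZ)), Z)))))
  [14] S(S(S(S(S(add(add(Z, SZ), Z))))))
  [15] S(S(S(S(S(add(SZ, Z))))))
  [16] S(S(S(S(S(S(add(Z, Z)))))))
  [17] S^6(Z)

Answer: SAME — A ⇓ S^6(Z), B ⇓ S^6(Z)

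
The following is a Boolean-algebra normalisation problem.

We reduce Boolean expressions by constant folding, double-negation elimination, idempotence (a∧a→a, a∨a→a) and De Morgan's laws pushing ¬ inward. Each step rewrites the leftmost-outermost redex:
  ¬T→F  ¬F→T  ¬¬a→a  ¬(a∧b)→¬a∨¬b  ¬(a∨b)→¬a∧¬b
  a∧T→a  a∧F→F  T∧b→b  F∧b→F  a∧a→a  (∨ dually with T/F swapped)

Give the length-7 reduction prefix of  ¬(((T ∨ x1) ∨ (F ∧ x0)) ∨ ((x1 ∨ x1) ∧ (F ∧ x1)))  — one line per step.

Answer: after 7 steps: F

Derivation:
  start: ¬(((T ∨ x1) ∨ (F ∧ x0)) ∨ ((x1 ∨ x1) ∧ (F ∧ x1)))
  →1  ¬((T ∨ x1) ∨ (F ∧ x0)) ∧ ¬((x1 ∨ x1) ∧ (F ∧ x1))
  →2  (¬(T ∨ x1) ∧ ¬(F ∧ x0)) ∧ ¬((x1 ∨ x1) ∧ (F ∧ x1))
  →3  ((¬T ∧ ¬x1) ∧ ¬(F ∧ x0)) ∧ ¬((x1 ∨ x1) ∧ (F ∧ x1))
  →4  ((F ∧ ¬x1) ∧ ¬(F ∧ x0)) ∧ ¬((x1 ∨ x1) ∧ (F ∧ x1))
  →5  (F ∧ ¬(F ∧ x0)) ∧ ¬((x1 ∨ x1) ∧ (F ∧ x1))
  →6  F ∧ ¬((x1 ∨ x1) ∧ (F ∧ x1))
  →7  F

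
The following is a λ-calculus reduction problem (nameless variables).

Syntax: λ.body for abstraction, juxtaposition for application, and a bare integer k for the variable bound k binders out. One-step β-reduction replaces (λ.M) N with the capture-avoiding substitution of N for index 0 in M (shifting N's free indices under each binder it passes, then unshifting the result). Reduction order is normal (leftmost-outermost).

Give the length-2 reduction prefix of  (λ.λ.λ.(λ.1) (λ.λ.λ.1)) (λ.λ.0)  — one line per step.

Answer: after 2 steps: λ.λ.0

Reduction:
  start: (λ.λ.λ.(λ.1) (λ.λ.λ.1)) (λ.λ.0)
  step 1: λ.λ.(λ.1) (λ.λ.λ.1)
  step 2: λ.λ.0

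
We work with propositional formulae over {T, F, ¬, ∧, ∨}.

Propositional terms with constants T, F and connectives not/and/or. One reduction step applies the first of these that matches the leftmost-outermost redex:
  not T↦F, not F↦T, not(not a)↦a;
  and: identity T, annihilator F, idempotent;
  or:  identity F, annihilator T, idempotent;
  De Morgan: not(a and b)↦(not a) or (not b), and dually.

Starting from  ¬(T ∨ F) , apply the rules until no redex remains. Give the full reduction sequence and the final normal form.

  start: ¬(T ∨ F)
  step 1: ¬T ∧ ¬F
  step 2: F ∧ ¬F
  step 3: F

Answer: normal form = F  (in 3 steps)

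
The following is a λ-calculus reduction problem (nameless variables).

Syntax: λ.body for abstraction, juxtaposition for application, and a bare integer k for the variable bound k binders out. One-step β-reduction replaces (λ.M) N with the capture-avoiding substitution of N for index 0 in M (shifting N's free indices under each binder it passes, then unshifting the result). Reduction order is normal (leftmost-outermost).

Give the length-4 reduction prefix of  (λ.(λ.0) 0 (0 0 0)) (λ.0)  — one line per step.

Answer: after 4 steps: (λ.0) (λ.0)

Working:
  start: (λ.(λ.0) 0 (0 0 0)) (λ.0)
  [1] (λ.0) (λ.0) ((λ.0) (λ.0) (λ.0))
  [2] (λ.0) ((λ.0) (λ.0) (λ.0))
  [3] (λ.0) (λ.0) (λ.0)
  [4] (λ.0) (λ.0)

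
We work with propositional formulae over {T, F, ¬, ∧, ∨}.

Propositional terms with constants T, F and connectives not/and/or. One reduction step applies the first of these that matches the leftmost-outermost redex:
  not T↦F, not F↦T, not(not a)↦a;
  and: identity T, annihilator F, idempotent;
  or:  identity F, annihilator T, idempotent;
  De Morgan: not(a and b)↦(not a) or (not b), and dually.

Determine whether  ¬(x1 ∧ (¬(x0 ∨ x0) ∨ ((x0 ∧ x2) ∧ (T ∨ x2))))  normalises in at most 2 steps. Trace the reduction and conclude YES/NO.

Answer: NO — after 2 steps the term is ¬x1 ∨ (¬¬(x0 ∨ x0) ∧ ¬((x0 ∧ x2) ∧ (T ∨ x2))), not yet normal

Reduction:
  start: ¬(x1 ∧ (¬(x0 ∨ x0) ∨ ((x0 ∧ x2) ∧ (T ∨ x2))))
  step 1: ¬x1 ∨ ¬(¬(x0 ∨ x0) ∨ ((x0 ∧ x2) ∧ (T ∨ x2)))
  step 2: ¬x1 ∨ (¬¬(x0 ∨ x0) ∧ ¬((x0 ∧ x2) ∧ (T ∨ x2)))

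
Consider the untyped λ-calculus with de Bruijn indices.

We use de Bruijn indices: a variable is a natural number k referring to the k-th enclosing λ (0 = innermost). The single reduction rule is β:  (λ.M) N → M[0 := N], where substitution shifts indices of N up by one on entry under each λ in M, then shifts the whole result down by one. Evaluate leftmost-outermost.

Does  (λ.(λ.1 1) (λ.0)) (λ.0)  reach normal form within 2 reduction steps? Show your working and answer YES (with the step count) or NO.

  start: (λ.(λ.1 1) (λ.0)) (λ.0)
  step 1: (λ.(λ.0) (λ.0)) (λ.0)
  step 2: (λ.0) (λ.0)

Answer: NO — after 2 steps the term is (λ.0) (λ.0), not yet normal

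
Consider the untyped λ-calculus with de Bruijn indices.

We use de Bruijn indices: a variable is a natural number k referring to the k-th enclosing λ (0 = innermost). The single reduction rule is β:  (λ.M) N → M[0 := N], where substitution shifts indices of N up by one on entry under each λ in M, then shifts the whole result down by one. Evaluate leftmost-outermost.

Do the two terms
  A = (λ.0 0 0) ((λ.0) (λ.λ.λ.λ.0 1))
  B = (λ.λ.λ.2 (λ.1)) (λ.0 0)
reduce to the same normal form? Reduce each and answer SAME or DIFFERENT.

Answer: DIFFERENT — A ⇓ λ.λ.0 1, B ⇓ λ.λ.0

Reduction:
Term A:
  start: (λ.0 0 0) ((λ.0) (λ.λ.λ.λ.0 1))
  [1] (λ.0) (λ.λ.λ.λ.0 1) ((λ.0) (λ.λ.λ.λ.0 1)) ((λ.0) (λ.λ.λ.λ.0 1))
  [2] (λ.λ.λ.λ.0 1) ((λ.0) (λ.λ.λ.λ.0 1)) ((λ.0) (λ.λ.λ.λ.0 1))
  [3] (λ.λ.λ.0 1) ((λ.0) (λ.λ.λ.λ.0 1))
  [4] λ.λ.0 1

Term B:
  start: (λ.λ.λ.2 (λ.1)) (λ.0 0)
  [1] λ.λ.(λ.0 0) (λ.1)
  [2] λ.λ.(λ.1) (λ.1)
  [3] λ.λ.0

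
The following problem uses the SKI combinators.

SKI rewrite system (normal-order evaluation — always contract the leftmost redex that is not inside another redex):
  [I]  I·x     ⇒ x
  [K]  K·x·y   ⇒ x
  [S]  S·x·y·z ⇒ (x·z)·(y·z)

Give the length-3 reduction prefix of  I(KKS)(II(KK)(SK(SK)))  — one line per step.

Answer: after 3 steps: K(I(KK)(SK(SK)))

Reduction:
  start: I(KKS)(II(KK)(SK(SK)))
  →1  KKS(II(KK)(SK(SK)))
  →2  K(II(KK)(SK(SK)))
  →3  K(I(KK)(SK(SK)))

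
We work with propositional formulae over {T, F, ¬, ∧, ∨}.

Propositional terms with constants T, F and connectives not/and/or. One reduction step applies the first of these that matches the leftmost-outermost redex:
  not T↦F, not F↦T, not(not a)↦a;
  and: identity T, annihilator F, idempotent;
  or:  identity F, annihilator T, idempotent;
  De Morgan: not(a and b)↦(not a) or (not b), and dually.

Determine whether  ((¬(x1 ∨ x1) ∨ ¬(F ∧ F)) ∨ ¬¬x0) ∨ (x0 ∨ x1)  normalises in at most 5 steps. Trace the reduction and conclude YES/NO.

Answer: NO — after 5 steps the term is ((¬x1 ∨ T) ∨ ¬¬x0) ∨ (x0 ∨ x1), not yet normal

Derivation:
  start: ((¬(x1 ∨ x1) ∨ ¬(F ∧ F)) ∨ ¬¬x0) ∨ (x0 ∨ x1)
  [1] (((¬x1 ∧ ¬x1) ∨ ¬(F ∧ F)) ∨ ¬¬x0) ∨ (x0 ∨ x1)
  [2] ((¬x1 ∨ ¬(F ∧ F)) ∨ ¬¬x0) ∨ (x0 ∨ x1)
  [3] ((¬x1 ∨ (¬F ∨ ¬F)) ∨ ¬¬x0) ∨ (x0 ∨ x1)
  [4] ((¬x1 ∨ ¬F) ∨ ¬¬x0) ∨ (x0 ∨ x1)
  [5] ((¬x1 ∨ T) ∨ ¬¬x0) ∨ (x0 ∨ x1)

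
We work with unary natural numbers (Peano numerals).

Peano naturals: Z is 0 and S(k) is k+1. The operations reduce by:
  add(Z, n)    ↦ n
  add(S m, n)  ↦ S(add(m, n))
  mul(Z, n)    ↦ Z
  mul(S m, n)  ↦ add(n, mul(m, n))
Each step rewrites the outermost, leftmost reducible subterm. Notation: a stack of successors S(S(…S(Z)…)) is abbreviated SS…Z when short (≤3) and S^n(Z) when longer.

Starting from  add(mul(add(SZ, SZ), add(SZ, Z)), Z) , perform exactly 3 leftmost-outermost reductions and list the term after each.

  start: add(mul(add(SZ, SZ), add(SZ, Z)), Z)
  [1] add(mul(S(add(Z, SZ)), add(SZ, Z)), Z)
  [2] add(add(add(SZ, Z), mul(add(Z, SZ), add(SZ, Z))), Z)
  [3] add(add(S(add(Z, Z)), mul(add(Z, SZ), add(SZ, Z))), Z)

Answer: after 3 steps: add(add(S(add(Z, Z)), mul(add(Z, SZ), add(SZ, Z))), Z)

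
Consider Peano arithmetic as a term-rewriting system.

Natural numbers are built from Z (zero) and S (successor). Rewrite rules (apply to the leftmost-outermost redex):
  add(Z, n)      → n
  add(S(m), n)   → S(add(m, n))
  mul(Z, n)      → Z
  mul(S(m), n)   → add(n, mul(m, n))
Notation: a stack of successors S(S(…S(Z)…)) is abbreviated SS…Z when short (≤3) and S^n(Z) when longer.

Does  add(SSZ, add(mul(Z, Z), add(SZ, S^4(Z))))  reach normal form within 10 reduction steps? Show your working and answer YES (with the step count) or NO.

Answer: YES — reaches normal form S^7(Z) in 7 ≤ 10 steps

Derivation:
  start: add(SSZ, add(mul(Z, Z), add(SZ, S^4(Z))))
  [1] S(add(SZ, add(mul(Z, Z), add(SZ, S^4(Z)))))
  [2] S(S(add(Z, add(mul(Z, Z), add(SZ, S^4(Z))))))
  [3] S(S(add(mul(Z, Z), add(SZ, S^4(Z)))))
  [4] S(S(add(Z, add(SZ, S^4(Z)))))
  [5] S(S(add(SZ, S^4(Z))))
  [6] S(S(S(add(Z, S^4(Z)))))
  [7] S^7(Z)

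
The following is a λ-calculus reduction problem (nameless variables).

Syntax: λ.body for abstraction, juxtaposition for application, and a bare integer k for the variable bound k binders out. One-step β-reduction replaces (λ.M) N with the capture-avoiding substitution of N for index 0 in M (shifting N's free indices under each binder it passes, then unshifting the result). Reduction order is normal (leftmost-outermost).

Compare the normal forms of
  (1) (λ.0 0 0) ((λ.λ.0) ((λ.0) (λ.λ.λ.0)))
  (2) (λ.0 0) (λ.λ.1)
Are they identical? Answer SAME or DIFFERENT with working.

Term A:
  start: (λ.0 0 0) ((λ.λ.0) ((λ.0) (λ.λ.λ.0)))
  →1  (λ.λ.0) ((λ.0) (λ.λ.λ.0)) ((λ.λ.0) ((λ.0) (λ.λ.λ.0))) ((λ.λ.0) ((λ.0) (λ.λ.λ.0)))
  →2  (λ.0) ((λ.λ.0) ((λ.0) (λ.λ.λ.0))) ((λ.λ.0) ((λ.0) (λ.λ.λ.0)))
  →3  (λ.λ.0) ((λ.0) (λ.λ.λ.0)) ((λ.λ.0) ((λ.0) (λ.λ.λ.0)))
  →4  (λ.0) ((λ.λ.0) ((λ.0) (λ.λ.λ.0)))
  →5  (λ.λ.0) ((λ.0) (λ.λ.λ.0))
  →6  λ.0

Term B:
  start: (λ.0 0) (λ.λ.1)
  →1  (λ.λ.1) (λ.λ.1)
  →2  λ.λ.λ.1

Answer: DIFFERENT — A ⇓ λ.0, B ⇓ λ.λ.λ.1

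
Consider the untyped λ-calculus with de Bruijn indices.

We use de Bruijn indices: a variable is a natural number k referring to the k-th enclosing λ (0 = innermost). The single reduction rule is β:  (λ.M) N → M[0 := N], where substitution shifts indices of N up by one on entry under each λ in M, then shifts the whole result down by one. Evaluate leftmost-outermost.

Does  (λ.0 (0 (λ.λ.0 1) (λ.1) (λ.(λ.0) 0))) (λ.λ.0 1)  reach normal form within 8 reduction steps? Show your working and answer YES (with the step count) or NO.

  start: (λ.0 (0 (λ.λ.0 1) (λ.1) (λ.(λ.0) 0))) (λ.λ.0 1)
  [1] (λ.λ.0 1) ((λ.λ.0 1) (λ.λ.0 1) (λ.λ.λ.0 1) (λ.(λ.0) 0))
  [2] λ.0 ((λ.λ.0 1) (λ.λ.0 1) (λ.λ.λ.0 1) (λ.(λ.0) 0))
  [3] λ.0 ((λ.0 (λ.λ.0 1)) (λ.λ.λ.0 1) (λ.(λ.0) 0))
  [4] λ.0 ((λ.λ.λ.0 1) (λ.λ.0 1) (λ.(λ.0) 0))
  [5] λ.0 ((λ.λ.0 1) (λ.(λ.0) 0))
  [6] λ.0 (λ.0 (λ.(λ.0) 0))
  [7] λ.0 (λ.0 (λ.0))

Answer: YES — reaches normal form λ.0 (λ.0 (λ.0)) in 7 ≤ 8 steps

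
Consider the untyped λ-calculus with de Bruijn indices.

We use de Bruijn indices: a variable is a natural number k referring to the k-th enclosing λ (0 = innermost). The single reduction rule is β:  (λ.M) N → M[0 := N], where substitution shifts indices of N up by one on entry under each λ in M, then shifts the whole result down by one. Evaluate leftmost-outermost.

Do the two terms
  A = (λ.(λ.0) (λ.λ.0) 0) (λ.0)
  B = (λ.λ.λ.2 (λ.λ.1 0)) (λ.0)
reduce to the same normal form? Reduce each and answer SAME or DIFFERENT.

Answer: DIFFERENT — A ⇓ λ.0, B ⇓ λ.λ.λ.λ.1 0

Reduction:
Term A:
  start: (λ.(λ.0) (λ.λ.0) 0) (λ.0)
  →1  (λ.0) (λ.λ.0) (λ.0)
  →2  (λ.λ.0) (λ.0)
  →3  λ.0

Term B:
  start: (λ.λ.λ.2 (λ.λ.1 0)) (λ.0)
  →1  λ.λ.(λ.0) (λ.λ.1 0)
  →2  λ.λ.λ.λ.1 0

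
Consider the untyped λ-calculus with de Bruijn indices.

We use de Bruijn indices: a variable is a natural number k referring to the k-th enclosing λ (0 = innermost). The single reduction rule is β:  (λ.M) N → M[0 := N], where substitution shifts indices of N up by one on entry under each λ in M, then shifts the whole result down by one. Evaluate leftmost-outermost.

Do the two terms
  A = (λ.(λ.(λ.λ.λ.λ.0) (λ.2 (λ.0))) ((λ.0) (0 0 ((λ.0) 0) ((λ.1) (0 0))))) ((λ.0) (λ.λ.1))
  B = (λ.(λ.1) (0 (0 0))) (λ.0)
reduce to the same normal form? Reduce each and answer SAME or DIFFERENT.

Answer: DIFFERENT — A ⇓ λ.λ.λ.0, B ⇓ λ.0

Working:
Term A:
  start: (λ.(λ.(λ.λ.λ.λ.0) (λ.2 (λ.0))) ((λ.0) (0 0 ((λ.0) 0) ((λ.1) (0 0))))) ((λ.0) (λ.λ.1))
  step 1: (λ.(λ.λ.λ.λ.0) (λ.(λ.0) (λ.λ.1) (λ.0))) ((λ.0) ((λ.0) (λ.λ.1) ((λ.0) (λ.λ.1)) ((λ.0) ((λ.0) (λ.λ.1))) ((λ.(λ.0) (λ.λ.1)) ((λ.0) (λ.λ.1) ((λ.0) (λ.λ.1))))))
  step 2: (λ.λ.λ.λ.0) (λ.(λ.0) (λ.λ.1) (λ.0))
  step 3: λ.λ.λ.0

Term B:
  start: (λ.(λ.1) (0 (0 0))) (λ.0)
  step 1: (λ.λ.0) ((λ.0) ((λ.0) (λ.0)))
  step 2: λ.0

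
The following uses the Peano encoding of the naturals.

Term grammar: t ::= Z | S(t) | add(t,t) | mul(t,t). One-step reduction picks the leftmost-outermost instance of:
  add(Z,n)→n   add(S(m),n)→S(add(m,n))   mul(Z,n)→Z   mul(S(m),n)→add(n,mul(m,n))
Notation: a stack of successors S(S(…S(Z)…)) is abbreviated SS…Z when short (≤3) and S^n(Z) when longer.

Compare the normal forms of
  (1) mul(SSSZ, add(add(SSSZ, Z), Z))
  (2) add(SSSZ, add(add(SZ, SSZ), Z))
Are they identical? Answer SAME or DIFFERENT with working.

Answer: DIFFERENT — A ⇓ S^9(Z), B ⇓ S^6(Z)

Derivation:
Term A:
  start: mul(SSSZ, add(add(SSSZ, Z), Z))
  [1] add(add(add(SSSZ, Z), Z), mul(SSZ, add(add(SSSZ, Z), Z)))
  [2] add(add(S(add(SSZ, Z)), Z), mul(SSZ, add(add(SSSZ, Z), Z)))
  [3] add(S(add(add(SSZ, Z), Z)), mul(SSZ, add(add(SSSZ, Z), Z)))
  [4] S(add(add(add(SSZ, Z), Z), mul(SSZ, add(add(SSSZ, Z), Z))))
  [5] S(add(add(S(add(SZ, Z)), Z), mul(SSZ, add(add(SSSZ, Z), Z))))
  [6] S(add(S(add(add(SZ, Z), Z)), mul(SSZ, add(add(SSSZ, Z), Z))))
  [7] S(S(add(add(add(SZ, Z), Z), mul(SSZ, add(add(SSSZ, Z), Z)))))
  [8] S(S(add(add(S(add(Z, Z)), Z), mul(SSZ, add(add(SSSZ, Z), Z)))))
  [9] S(S(add(S(add(add(Z, Z), Z)), mul(SSZ, add(add(SSSZ, Z), Z)))))
  [10] S(S(S(add(add(add(Z, Z), Z), mul(SSZ, add(add(SSSZ, Z), Z))))))
  [11] S(S(S(add(add(Z, Z), mul(SSZ, add(add(SSSZ, Z), Z))))))
  [12] S(S(S(add(Z, mul(SSZ, add(add(SSSZ, Z), Z))))))
  [13] S(S(S(mul(SSZ, add(add(SSSZ, Z), Z)))))
  [14] S(S(S(add(add(add(SSSZ, Z), Z), mul(SZ, add(add(SSSZ, Z), Z))))))
  [15] S(S(S(add(add(S(add(SSZ, Z)), Z), mul(SZ, add(add(SSSZ, Z), Z))))))
  [16] S(S(S(add(S(add(add(SSZ, Z), Z)), mul(SZ, add(add(SSSZ, Z), Z))))))
  [17] S(S(S(S(add(add(add(SSZ, Z), Z), mul(SZ, add(add(SSSZ, Z), Z)))))))
  [18] S(S(S(S(add(add(S(add(SZ, Z)), Z), mul(SZ, add(add(SSSZ, Z), Z)))))))
  [19] S(S(S(S(add(S(add(add(SZ, Z), Z)), mul(SZ, add(add(SSSZ, Z), Z)))))))
  [20] S(S(S(S(S(add(add(add(SZ, Z), Z), mul(SZ, add(add(SSSZ, Z), Z))))))))
  [21] S(S(S(S(S(add(add(S(add(Z, Z)), Z), mul(SZ, add(add(SSSZ, Z), Z))))))))
  [22] S(S(S(S(S(add(S(add(add(Z, Z), Z)), mul(SZ, add(add(SSSZ, Z), Z))))))))
  [23] S(S(S(S(S(S(add(add(add(Z, Z), Z), mul(SZ, add(add(SSSZ, Z), Z)))))))))
  [24] S(S(S(S(S(S(add(add(Z, Z), mul(SZ, add(add(SSSZ, Z), Z)))))))))
  [25] S(S(S(S(S(S(add(Z, mul(SZ, add(add(SSSZ, Z), Z)))))))))
  [26] S(S(S(S(S(S(mul(SZ, add(add(SSSZ, Z), Z))))))))
  [27] S(S(S(S(S(S(add(add(add(SSSZ, Z), Z), mul(Z, add(add(SSSZ, Z), Z)))))))))
  [28] S(S(S(S(S(S(add(add(S(add(SSZ, Z)), Z), mul(Z, add(add(SSSZ, Z), Z)))))))))
  [29] S(S(S(S(S(S(add(S(add(add(SSZ, Z), Z)), mul(Z, add(add(SSSZ, Z), Z)))))))))
  [30] S(S(S(S(S(S(S(add(add(add(SSZ, Z), Z), mul(Z, add(add(SSSZ, Z), Z))))))))))
  [31] S(S(S(S(S(S(S(add(add(S(add(SZ, Z)), Z), mul(Z, add(add(SSSZ, Z), Z))))))))))
  [32] S(S(S(S(S(S(S(add(S(add(add(SZ, Z), Z)), mul(Z, add(add(SSSZ, Z), Z))))))))))
  [33] S(S(S(S(S(S(S(S(add(add(add(SZ, Z), Z), mul(Z, add(add(SSSZ, Z), Z)))))))))))
  [34] S(S(S(S(S(S(S(S(add(add(S(add(Z, Z)), Z), mul(Z, add(add(SSSZ, Z), Z)))))))))))
  [35] S(S(S(S(S(S(S(S(add(S(add(add(Z, Z), Z)), mul(Z, add(add(SSSZ, Z), Z)))))))))))
  [36] S(S(S(S(S(S(S(S(S(add(add(add(Z, Z), Z), mul(Z, add(add(SSSZ, Z), Z))))))))))))
  [37] S(S(S(S(S(S(S(S(S(add(add(Z, Z), mul(Z, add(add(SSSZ, Z), Z))))))))))))
  [38] S(S(S(S(S(S(S(S(S(add(Z, mul(Z, add(add(SSSZ, Z), Z))))))))))))
  [39] S(S(S(S(S(S(S(S(S(mul(Z, add(add(SSSZ, Z), Z)))))))))))
  [40] S^9(Z)

Term B:
  start: add(SSSZ, add(add(SZ, SSZ), Z))
  [1] S(add(SSZ, add(add(SZ, SSZ), Z)))
  [2] S(S(add(SZ, add(add(SZ, SSZ), Z))))
  [3] S(S(S(add(Z, add(add(SZ, SSZ), Z)))))
  [4] S(S(S(add(add(SZ, SSZ), Z))))
  [5] S(S(S(add(S(add(Z, SSZ)), Z))))
  [6] S(S(S(S(add(add(Z, SSZ), Z)))))
  [7] S(S(S(S(add(SSZ, Z)))))
  [8] S(S(S(S(S(add(SZ, Z))))))
  [9] S(S(S(S(S(S(add(Z, Z)))))))
  [10] S^6(Z)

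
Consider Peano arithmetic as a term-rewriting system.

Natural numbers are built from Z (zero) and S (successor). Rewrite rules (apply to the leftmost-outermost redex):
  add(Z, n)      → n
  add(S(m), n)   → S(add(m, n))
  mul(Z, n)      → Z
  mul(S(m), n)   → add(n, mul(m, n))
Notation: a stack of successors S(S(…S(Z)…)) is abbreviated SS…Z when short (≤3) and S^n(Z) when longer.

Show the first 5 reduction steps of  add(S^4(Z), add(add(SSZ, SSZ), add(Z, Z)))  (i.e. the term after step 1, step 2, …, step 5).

Answer: after 5 steps: S(S(S(S(add(add(SSZ, SSZ), add(Z, Z))))))

Working:
  start: add(S^4(Z), add(add(SSZ, SSZ), add(Z, Z)))
  [1] S(add(SSSZ, add(add(SSZ, SSZ), add(Z, Z))))
  [2] S(S(add(SSZ, add(add(SSZ, SSZ), add(Z, Z)))))
  [3] S(S(S(add(SZ, add(add(SSZ, SSZ), add(Z, Z))))))
  [4] S(S(S(S(add(Z, add(add(SSZ, SSZ), add(Z, Z)))))))
  [5] S(S(S(S(add(add(SSZ, SSZ), add(Z, Z))))))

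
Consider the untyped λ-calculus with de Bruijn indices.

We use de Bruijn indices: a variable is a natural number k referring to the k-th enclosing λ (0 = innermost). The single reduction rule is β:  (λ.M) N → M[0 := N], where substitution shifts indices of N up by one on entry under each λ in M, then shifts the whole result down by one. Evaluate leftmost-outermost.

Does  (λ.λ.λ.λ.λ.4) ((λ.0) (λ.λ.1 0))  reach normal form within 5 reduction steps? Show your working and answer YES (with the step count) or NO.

Answer: YES — reaches normal form λ.λ.λ.λ.λ.λ.1 0 in 2 ≤ 5 steps

Working:
  start: (λ.λ.λ.λ.λ.4) ((λ.0) (λ.λ.1 0))
  [1] λ.λ.λ.λ.(λ.0) (λ.λ.1 0)
  [2] λ.λ.λ.λ.λ.λ.1 0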